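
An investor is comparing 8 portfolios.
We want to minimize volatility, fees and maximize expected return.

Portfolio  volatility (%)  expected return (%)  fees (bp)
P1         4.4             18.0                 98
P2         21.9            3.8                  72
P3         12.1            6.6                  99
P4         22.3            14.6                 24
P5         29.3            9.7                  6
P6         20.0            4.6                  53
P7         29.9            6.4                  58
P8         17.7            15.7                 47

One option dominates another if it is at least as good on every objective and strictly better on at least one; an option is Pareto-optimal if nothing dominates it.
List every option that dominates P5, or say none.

none

P1: worse on fees (98 vs 6).
P2: worse on expected return (3.8 vs 9.7).
P3: worse on expected return (6.6 vs 9.7).
P4: worse on fees (24 vs 6).
P6: worse on expected return (4.6 vs 9.7).
P7: worse on volatility (29.9 vs 29.3).
P8: worse on fees (47 vs 6).
No option dominates P5.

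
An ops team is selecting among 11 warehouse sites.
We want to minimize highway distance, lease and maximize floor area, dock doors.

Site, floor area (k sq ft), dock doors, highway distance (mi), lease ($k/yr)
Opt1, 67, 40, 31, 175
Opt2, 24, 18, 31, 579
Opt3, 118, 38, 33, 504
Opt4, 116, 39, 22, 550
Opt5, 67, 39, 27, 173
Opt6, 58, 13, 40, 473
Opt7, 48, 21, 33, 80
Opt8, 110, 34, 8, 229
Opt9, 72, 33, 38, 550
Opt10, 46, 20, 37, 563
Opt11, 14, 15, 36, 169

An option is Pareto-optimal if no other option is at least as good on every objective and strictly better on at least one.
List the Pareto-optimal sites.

Opt1: not dominated (best dock doors).
Opt2: dominated by Opt1 (floor area 67≥24, dock doors 40≥18, highway distance 31≤31, lease 175≤579).
Opt3: not dominated (best floor area).
Opt4: not dominated.
Opt5: not dominated.
Opt6: dominated by Opt1 (floor area 67≥58, dock doors 40≥13, highway distance 31≤40, lease 175≤473).
Opt7: not dominated (best lease).
Opt8: not dominated (best highway distance).
Opt9: dominated by Opt3 (floor area 118≥72, dock doors 38≥33, highway distance 33≤38, lease 504≤550).
Opt10: dominated by Opt1 (floor area 67≥46, dock doors 40≥20, highway distance 31≤37, lease 175≤563).
Opt11: dominated by Opt7 (floor area 48≥14, dock doors 21≥15, highway distance 33≤36, lease 80≤169).

Opt1, Opt3, Opt4, Opt5, Opt7, Opt8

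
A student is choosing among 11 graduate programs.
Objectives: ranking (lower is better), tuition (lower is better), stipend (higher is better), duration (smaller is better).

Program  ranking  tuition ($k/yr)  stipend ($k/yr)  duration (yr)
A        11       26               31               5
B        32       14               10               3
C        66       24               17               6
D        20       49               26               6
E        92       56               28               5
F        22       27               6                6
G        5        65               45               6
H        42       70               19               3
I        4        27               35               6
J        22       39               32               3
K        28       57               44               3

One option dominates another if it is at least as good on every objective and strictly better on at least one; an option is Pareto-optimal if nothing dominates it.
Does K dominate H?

Yes

K vs H: ranking 28≤42, tuition 57≤70, stipend 44≥19, duration 3≤3 — K is at least as good on every objective with at least one strict improvement.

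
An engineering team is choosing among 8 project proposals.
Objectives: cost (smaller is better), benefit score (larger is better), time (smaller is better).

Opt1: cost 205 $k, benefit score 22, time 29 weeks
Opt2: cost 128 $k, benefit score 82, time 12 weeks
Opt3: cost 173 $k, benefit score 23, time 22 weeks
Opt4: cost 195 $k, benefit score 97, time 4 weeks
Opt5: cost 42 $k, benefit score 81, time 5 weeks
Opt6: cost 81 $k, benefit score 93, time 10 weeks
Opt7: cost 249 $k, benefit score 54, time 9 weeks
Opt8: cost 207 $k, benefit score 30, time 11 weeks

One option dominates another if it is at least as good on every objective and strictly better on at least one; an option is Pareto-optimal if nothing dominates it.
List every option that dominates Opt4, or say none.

Opt1: worse on cost (205 vs 195).
Opt2: worse on benefit score (82 vs 97).
Opt3: worse on benefit score (23 vs 97).
Opt5: worse on benefit score (81 vs 97).
Opt6: worse on benefit score (93 vs 97).
Opt7: worse on cost (249 vs 195).
Opt8: worse on cost (207 vs 195).
No option dominates Opt4.

none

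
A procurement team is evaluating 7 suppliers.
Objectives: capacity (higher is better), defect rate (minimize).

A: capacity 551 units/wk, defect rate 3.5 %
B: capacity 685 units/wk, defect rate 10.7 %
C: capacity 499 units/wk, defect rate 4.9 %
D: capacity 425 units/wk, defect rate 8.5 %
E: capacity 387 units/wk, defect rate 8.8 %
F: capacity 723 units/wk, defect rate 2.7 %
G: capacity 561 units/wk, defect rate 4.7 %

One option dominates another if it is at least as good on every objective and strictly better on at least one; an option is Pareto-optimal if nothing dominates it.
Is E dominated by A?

A vs E: capacity 551≥387, defect rate 3.5≤8.8 — A is at least as good on every objective with at least one strict improvement.

Yes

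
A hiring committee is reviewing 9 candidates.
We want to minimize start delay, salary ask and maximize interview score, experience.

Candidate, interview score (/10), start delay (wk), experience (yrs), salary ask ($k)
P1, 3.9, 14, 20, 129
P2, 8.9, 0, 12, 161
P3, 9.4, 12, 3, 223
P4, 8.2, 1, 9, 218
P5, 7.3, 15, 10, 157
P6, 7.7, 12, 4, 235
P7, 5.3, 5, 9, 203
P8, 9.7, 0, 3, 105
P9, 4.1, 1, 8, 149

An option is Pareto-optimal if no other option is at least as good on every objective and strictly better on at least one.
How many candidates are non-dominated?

P1: not dominated (best experience).
P2: not dominated.
P3: dominated by P8 (interview score 9.7≥9.4, start delay 0≤12, experience 3≥3, salary ask 105≤223).
P4: dominated by P2 (interview score 8.9≥8.2, start delay 0≤1, experience 12≥9, salary ask 161≤218).
P5: not dominated.
P6: dominated by P2 (interview score 8.9≥7.7, start delay 0≤12, experience 12≥4, salary ask 161≤235).
P7: dominated by P2 (interview score 8.9≥5.3, start delay 0≤5, experience 12≥9, salary ask 161≤203).
P8: not dominated (best interview score).
P9: not dominated.
Pareto-optimal: P1, P2, P5, P8, P9 → 5.

5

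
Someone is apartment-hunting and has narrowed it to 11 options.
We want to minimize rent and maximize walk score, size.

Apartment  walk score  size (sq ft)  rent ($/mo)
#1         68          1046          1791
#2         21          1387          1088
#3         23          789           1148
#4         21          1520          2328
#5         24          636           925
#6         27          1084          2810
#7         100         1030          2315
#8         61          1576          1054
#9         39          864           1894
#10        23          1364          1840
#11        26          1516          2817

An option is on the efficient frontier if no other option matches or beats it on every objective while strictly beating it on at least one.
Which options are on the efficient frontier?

#1: not dominated.
#2: dominated by #8 (walk score 61≥21, size 1576≥1387, rent 1054≤1088).
#3: dominated by #8 (walk score 61≥23, size 1576≥789, rent 1054≤1148).
#4: dominated by #8 (walk score 61≥21, size 1576≥1520, rent 1054≤2328).
#5: not dominated (best rent).
#6: dominated by #8 (walk score 61≥27, size 1576≥1084, rent 1054≤2810).
#7: not dominated (best walk score).
#8: not dominated (best size).
#9: dominated by #1 (walk score 68≥39, size 1046≥864, rent 1791≤1894).
#10: dominated by #8 (walk score 61≥23, size 1576≥1364, rent 1054≤1840).
#11: dominated by #8 (walk score 61≥26, size 1576≥1516, rent 1054≤2817).

#1, #5, #7, #8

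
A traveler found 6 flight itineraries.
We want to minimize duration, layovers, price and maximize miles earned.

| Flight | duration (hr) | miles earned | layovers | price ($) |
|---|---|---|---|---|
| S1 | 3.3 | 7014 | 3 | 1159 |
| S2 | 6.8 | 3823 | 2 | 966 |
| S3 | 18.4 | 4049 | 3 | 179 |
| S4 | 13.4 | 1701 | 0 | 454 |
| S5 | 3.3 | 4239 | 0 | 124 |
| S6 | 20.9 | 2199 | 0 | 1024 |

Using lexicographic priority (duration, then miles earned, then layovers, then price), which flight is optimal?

First minimize duration: best is 3.3, kept {S1, S5}.
Then maximize miles earned: best is 7014, kept {S1}.

S1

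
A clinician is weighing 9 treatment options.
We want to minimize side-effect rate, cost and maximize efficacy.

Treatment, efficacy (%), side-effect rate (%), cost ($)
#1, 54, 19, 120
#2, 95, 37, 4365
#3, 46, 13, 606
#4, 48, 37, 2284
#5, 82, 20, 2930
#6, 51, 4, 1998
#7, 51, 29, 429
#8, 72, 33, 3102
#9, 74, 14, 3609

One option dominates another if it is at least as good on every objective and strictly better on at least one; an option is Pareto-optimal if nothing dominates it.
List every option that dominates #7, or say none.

#1

#1: efficacy 54≥51, side-effect rate 19≤29, cost 120≤429 — dominates #7.
Others (#2, #3, #4, #5, #6, #8, #9) are each worse than #7 on at least one objective.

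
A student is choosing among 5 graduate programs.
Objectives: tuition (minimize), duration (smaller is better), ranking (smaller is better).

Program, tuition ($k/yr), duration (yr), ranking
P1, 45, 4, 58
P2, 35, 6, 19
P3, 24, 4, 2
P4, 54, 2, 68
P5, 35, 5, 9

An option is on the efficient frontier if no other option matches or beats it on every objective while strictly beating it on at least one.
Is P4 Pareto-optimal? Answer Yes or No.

Yes

P1: worse on duration (4 vs 2).
P2: worse on duration (6 vs 2).
P3: worse on duration (4 vs 2).
P5: worse on duration (5 vs 2).
No option is at least as good as P4 on every objective and strictly better on one.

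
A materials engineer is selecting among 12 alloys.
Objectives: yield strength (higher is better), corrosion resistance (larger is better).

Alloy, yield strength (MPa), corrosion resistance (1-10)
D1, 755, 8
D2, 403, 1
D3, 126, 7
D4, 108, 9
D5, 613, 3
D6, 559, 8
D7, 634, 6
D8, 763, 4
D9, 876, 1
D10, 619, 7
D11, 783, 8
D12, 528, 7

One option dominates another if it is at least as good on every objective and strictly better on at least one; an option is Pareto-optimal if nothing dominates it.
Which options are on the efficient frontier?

D4, D9, D11

D1: dominated by D11 (yield strength 783≥755, corrosion resistance 8≥8).
D2: dominated by D1 (yield strength 755≥403, corrosion resistance 8≥1).
D3: dominated by D1 (yield strength 755≥126, corrosion resistance 8≥7).
D4: not dominated (best corrosion resistance).
D5: dominated by D1 (yield strength 755≥613, corrosion resistance 8≥3).
D6: dominated by D1 (yield strength 755≥559, corrosion resistance 8≥8).
D7: dominated by D1 (yield strength 755≥634, corrosion resistance 8≥6).
D8: dominated by D11 (yield strength 783≥763, corrosion resistance 8≥4).
D9: not dominated (best yield strength).
D10: dominated by D1 (yield strength 755≥619, corrosion resistance 8≥7).
D11: not dominated.
D12: dominated by D1 (yield strength 755≥528, corrosion resistance 8≥7).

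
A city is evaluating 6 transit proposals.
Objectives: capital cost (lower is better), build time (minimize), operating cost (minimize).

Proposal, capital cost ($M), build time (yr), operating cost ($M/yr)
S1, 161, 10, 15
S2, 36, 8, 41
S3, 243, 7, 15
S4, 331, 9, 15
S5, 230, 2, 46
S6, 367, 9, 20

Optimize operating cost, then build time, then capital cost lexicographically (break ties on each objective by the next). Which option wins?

S3

First minimize operating cost: best is 15, kept {S1, S3, S4}.
Then minimize build time: best is 7, kept {S3}.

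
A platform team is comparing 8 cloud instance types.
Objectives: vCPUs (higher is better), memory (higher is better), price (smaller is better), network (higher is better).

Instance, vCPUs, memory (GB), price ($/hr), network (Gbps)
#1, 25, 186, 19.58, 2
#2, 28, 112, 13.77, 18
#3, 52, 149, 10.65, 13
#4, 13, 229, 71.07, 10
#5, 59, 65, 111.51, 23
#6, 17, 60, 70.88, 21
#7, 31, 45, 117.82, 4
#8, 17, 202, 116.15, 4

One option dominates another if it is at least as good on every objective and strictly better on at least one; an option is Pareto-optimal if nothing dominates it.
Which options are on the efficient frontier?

#1, #2, #3, #4, #5, #6, #8

#1: not dominated.
#2: not dominated.
#3: not dominated (best price).
#4: not dominated (best memory).
#5: not dominated (best vCPUs).
#6: not dominated.
#7: dominated by #3 (vCPUs 52≥31, memory 149≥45, price 10.65≤117.82, network 13≥4).
#8: not dominated.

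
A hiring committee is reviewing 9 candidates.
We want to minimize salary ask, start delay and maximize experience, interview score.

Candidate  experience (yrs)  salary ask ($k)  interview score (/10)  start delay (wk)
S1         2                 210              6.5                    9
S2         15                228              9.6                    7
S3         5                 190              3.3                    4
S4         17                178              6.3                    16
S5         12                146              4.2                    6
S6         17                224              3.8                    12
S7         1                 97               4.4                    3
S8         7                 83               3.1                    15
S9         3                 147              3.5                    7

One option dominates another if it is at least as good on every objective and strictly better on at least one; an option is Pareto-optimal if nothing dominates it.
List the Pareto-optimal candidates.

S1, S2, S3, S4, S5, S6, S7, S8

S1: not dominated.
S2: not dominated (best interview score).
S3: not dominated.
S4: not dominated.
S5: not dominated.
S6: not dominated.
S7: not dominated (best start delay).
S8: not dominated (best salary ask).
S9: dominated by S5 (experience 12≥3, salary ask 146≤147, interview score 4.2≥3.5, start delay 6≤7).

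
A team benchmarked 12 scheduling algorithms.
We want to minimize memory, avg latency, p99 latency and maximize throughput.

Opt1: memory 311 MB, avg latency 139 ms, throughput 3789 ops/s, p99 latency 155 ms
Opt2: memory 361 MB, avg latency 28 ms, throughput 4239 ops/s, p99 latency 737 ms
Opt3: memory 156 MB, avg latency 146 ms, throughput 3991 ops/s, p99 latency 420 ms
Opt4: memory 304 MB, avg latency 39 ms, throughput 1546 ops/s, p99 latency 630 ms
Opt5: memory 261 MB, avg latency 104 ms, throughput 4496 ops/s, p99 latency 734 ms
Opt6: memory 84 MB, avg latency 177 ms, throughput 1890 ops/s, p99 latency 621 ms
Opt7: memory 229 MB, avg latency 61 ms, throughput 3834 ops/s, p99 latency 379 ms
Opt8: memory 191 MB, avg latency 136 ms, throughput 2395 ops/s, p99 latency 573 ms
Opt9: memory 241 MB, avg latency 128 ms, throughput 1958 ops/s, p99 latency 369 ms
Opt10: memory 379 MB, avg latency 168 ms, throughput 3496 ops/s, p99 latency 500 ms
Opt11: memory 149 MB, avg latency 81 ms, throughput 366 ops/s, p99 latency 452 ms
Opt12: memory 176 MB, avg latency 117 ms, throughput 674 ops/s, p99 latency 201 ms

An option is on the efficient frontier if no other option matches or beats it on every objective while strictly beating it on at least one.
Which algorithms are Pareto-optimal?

Opt1, Opt2, Opt3, Opt4, Opt5, Opt6, Opt7, Opt8, Opt9, Opt11, Opt12

Opt1: not dominated (best p99 latency).
Opt2: not dominated (best avg latency).
Opt3: not dominated.
Opt4: not dominated.
Opt5: not dominated (best throughput).
Opt6: not dominated (best memory).
Opt7: not dominated.
Opt8: not dominated.
Opt9: not dominated.
Opt10: dominated by Opt1 (memory 311≤379, avg latency 139≤168, throughput 3789≥3496, p99 latency 155≤500).
Opt11: not dominated.
Opt12: not dominated.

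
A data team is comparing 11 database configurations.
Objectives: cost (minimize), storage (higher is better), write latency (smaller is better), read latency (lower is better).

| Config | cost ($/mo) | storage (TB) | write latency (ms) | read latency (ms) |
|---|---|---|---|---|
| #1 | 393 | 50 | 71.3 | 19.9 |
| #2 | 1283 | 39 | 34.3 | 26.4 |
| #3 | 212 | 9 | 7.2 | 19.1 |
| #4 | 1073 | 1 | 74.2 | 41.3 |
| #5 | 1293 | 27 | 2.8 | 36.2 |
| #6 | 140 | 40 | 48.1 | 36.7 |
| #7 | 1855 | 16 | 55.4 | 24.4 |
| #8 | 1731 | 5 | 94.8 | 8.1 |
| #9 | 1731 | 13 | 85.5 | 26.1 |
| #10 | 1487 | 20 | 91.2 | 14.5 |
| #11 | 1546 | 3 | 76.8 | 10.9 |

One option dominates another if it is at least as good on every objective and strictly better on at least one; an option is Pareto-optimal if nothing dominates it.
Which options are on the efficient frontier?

#1, #2, #3, #5, #6, #7, #8, #10, #11

#1: not dominated (best storage).
#2: not dominated.
#3: not dominated.
#4: dominated by #1 (cost 393≤1073, storage 50≥1, write latency 71.3≤74.2, read latency 19.9≤41.3).
#5: not dominated (best write latency).
#6: not dominated (best cost).
#7: not dominated.
#8: not dominated (best read latency).
#9: dominated by #1 (cost 393≤1731, storage 50≥13, write latency 71.3≤85.5, read latency 19.9≤26.1).
#10: not dominated.
#11: not dominated.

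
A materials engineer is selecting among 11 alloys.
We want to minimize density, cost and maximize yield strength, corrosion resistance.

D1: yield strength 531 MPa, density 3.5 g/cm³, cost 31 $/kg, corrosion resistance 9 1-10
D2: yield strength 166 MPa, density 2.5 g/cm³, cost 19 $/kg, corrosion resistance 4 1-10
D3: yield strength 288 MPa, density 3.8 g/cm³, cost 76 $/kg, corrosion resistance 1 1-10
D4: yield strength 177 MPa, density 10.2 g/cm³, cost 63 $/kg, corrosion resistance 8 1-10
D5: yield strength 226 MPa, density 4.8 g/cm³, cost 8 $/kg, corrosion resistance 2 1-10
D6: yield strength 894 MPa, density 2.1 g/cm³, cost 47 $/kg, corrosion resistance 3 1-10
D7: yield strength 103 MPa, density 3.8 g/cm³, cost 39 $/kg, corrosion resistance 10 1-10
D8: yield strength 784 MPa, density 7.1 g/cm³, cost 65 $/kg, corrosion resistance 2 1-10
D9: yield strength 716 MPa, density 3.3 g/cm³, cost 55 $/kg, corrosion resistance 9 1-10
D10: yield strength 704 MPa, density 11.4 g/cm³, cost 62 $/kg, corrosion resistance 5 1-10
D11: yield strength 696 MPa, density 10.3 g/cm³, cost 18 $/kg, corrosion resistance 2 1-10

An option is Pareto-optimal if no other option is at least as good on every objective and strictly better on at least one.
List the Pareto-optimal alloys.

D1, D2, D5, D6, D7, D9, D11

D1: not dominated.
D2: not dominated.
D3: dominated by D1 (yield strength 531≥288, density 3.5≤3.8, cost 31≤76, corrosion resistance 9≥1).
D4: dominated by D1 (yield strength 531≥177, density 3.5≤10.2, cost 31≤63, corrosion resistance 9≥8).
D5: not dominated (best cost).
D6: not dominated (best yield strength).
D7: not dominated (best corrosion resistance).
D8: dominated by D6 (yield strength 894≥784, density 2.1≤7.1, cost 47≤65, corrosion resistance 3≥2).
D9: not dominated.
D10: dominated by D9 (yield strength 716≥704, density 3.3≤11.4, cost 55≤62, corrosion resistance 9≥5).
D11: not dominated.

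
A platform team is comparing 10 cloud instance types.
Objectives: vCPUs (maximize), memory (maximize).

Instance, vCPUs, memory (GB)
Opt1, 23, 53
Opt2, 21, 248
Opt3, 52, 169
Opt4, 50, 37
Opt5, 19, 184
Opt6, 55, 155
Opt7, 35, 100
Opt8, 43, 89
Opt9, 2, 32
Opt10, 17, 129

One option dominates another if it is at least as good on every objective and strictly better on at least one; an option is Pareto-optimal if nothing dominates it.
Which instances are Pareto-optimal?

Opt1: dominated by Opt3 (vCPUs 52≥23, memory 169≥53).
Opt2: not dominated (best memory).
Opt3: not dominated.
Opt4: dominated by Opt3 (vCPUs 52≥50, memory 169≥37).
Opt5: dominated by Opt2 (vCPUs 21≥19, memory 248≥184).
Opt6: not dominated (best vCPUs).
Opt7: dominated by Opt3 (vCPUs 52≥35, memory 169≥100).
Opt8: dominated by Opt3 (vCPUs 52≥43, memory 169≥89).
Opt9: dominated by Opt1 (vCPUs 23≥2, memory 53≥32).
Opt10: dominated by Opt2 (vCPUs 21≥17, memory 248≥129).

Opt2, Opt3, Opt6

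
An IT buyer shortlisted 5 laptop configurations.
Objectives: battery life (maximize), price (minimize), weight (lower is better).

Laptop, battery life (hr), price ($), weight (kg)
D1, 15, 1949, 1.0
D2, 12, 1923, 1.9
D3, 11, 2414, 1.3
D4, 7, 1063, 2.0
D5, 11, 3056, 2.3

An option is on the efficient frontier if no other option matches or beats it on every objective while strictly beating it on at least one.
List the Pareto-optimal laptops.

D1, D2, D4

D1: not dominated (best battery life).
D2: not dominated.
D3: dominated by D1 (battery life 15≥11, price 1949≤2414, weight 1.0≤1.3).
D4: not dominated (best price).
D5: dominated by D1 (battery life 15≥11, price 1949≤3056, weight 1.0≤2.3).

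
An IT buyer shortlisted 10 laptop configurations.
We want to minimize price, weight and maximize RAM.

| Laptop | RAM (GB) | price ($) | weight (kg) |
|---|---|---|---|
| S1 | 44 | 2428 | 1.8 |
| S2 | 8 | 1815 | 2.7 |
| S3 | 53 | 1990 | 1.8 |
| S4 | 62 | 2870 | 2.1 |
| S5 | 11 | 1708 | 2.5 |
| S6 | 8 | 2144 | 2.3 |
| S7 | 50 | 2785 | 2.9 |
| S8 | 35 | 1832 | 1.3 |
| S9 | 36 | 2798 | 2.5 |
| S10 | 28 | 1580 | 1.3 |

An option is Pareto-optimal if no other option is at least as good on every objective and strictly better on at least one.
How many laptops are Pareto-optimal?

4

S1: dominated by S3 (RAM 53≥44, price 1990≤2428, weight 1.8≤1.8).
S2: dominated by S5 (RAM 11≥8, price 1708≤1815, weight 2.5≤2.7).
S3: not dominated.
S4: not dominated (best RAM).
S5: dominated by S10 (RAM 28≥11, price 1580≤1708, weight 1.3≤2.5).
S6: dominated by S3 (RAM 53≥8, price 1990≤2144, weight 1.8≤2.3).
S7: dominated by S3 (RAM 53≥50, price 1990≤2785, weight 1.8≤2.9).
S8: not dominated.
S9: dominated by S1 (RAM 44≥36, price 2428≤2798, weight 1.8≤2.5).
S10: not dominated (best price).
Pareto-optimal: S3, S4, S8, S10 → 4.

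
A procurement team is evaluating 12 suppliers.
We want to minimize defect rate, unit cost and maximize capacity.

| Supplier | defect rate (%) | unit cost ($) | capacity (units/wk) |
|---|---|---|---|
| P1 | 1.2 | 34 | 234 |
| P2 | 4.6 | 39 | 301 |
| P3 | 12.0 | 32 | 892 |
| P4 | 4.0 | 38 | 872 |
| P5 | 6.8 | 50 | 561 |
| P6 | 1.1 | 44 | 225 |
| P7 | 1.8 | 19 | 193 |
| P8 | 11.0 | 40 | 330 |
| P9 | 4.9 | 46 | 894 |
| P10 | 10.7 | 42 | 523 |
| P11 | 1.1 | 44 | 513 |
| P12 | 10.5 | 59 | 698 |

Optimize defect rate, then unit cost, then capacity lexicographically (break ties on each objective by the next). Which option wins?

First minimize defect rate: best is 1.1, kept {P6, P11}.
Then minimize unit cost: best is 44, kept {P6, P11}.
Then maximize capacity: best is 513, kept {P11}.

P11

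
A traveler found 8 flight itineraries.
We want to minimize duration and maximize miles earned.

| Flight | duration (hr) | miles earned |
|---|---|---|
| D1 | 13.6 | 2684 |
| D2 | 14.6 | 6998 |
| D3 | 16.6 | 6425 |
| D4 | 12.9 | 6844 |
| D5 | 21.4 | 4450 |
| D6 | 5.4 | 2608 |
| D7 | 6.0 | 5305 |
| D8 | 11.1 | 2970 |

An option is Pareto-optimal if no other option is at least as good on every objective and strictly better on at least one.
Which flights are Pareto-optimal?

D2, D4, D6, D7

D1: dominated by D4 (duration 12.9≤13.6, miles earned 6844≥2684).
D2: not dominated (best miles earned).
D3: dominated by D2 (duration 14.6≤16.6, miles earned 6998≥6425).
D4: not dominated.
D5: dominated by D2 (duration 14.6≤21.4, miles earned 6998≥4450).
D6: not dominated (best duration).
D7: not dominated.
D8: dominated by D7 (duration 6.0≤11.1, miles earned 5305≥2970).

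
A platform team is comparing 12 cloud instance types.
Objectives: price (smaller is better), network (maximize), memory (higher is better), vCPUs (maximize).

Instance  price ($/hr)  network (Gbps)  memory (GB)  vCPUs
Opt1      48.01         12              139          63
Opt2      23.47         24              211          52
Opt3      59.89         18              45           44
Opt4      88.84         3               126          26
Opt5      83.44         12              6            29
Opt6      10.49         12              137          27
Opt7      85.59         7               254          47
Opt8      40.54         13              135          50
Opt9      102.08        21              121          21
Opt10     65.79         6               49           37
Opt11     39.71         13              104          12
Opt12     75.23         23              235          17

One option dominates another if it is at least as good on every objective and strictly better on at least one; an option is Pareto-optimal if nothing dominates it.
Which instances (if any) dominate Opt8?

Opt2: price 23.47≤40.54, network 24≥13, memory 211≥135, vCPUs 52≥50 — dominates Opt8.
Others (Opt1, Opt3, Opt4, Opt5, Opt6, Opt7, Opt9, Opt10, Opt11, Opt12) are each worse than Opt8 on at least one objective.

Opt2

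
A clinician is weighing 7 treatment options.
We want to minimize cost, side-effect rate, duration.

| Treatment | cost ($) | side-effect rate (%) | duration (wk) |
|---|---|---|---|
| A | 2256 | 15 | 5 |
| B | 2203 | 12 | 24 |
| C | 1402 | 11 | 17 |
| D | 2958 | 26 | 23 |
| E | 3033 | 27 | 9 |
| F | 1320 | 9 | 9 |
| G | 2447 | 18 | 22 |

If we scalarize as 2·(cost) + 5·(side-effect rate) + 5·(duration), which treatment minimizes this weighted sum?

F

A: 2·2256 + 5·15 + 5·5 = 4612
B: 2·2203 + 5·12 + 5·24 = 4586
C: 2·1402 + 5·11 + 5·17 = 2944
D: 2·2958 + 5·26 + 5·23 = 6161
E: 2·3033 + 5·27 + 5·9 = 6246
F: 2·1320 + 5·9 + 5·9 = 2730
G: 2·2447 + 5·18 + 5·22 = 5094
Lowest: F at 2730.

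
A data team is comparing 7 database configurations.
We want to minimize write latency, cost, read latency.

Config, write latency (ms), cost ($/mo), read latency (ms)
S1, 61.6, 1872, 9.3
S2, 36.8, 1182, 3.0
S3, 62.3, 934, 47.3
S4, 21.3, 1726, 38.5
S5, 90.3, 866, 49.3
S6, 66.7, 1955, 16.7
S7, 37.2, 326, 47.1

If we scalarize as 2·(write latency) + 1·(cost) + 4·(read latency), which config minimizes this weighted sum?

S1: 2·61.6 + 1·1872 + 4·9.3 = 2032.4
S2: 2·36.8 + 1·1182 + 4·3.0 = 1267.6
S3: 2·62.3 + 1·934 + 4·47.3 = 1247.8
S4: 2·21.3 + 1·1726 + 4·38.5 = 1922.6
S5: 2·90.3 + 1·866 + 4·49.3 = 1243.8
S6: 2·66.7 + 1·1955 + 4·16.7 = 2155.2
S7: 2·37.2 + 1·326 + 4·47.1 = 588.8
Lowest: S7 at 588.8.

S7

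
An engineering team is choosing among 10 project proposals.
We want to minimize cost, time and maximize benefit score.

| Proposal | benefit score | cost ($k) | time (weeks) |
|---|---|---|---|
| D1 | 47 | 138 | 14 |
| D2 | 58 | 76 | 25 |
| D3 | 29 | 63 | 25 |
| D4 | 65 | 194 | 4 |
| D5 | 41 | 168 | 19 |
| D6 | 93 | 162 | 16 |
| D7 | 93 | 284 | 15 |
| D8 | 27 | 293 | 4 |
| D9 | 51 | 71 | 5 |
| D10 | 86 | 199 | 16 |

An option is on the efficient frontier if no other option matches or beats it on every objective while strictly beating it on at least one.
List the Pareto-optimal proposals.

D2, D3, D4, D6, D7, D9

D1: dominated by D9 (benefit score 51≥47, cost 71≤138, time 5≤14).
D2: not dominated.
D3: not dominated (best cost).
D4: not dominated.
D5: dominated by D1 (benefit score 47≥41, cost 138≤168, time 14≤19).
D6: not dominated.
D7: not dominated.
D8: dominated by D4 (benefit score 65≥27, cost 194≤293, time 4≤4).
D9: not dominated.
D10: dominated by D6 (benefit score 93≥86, cost 162≤199, time 16≤16).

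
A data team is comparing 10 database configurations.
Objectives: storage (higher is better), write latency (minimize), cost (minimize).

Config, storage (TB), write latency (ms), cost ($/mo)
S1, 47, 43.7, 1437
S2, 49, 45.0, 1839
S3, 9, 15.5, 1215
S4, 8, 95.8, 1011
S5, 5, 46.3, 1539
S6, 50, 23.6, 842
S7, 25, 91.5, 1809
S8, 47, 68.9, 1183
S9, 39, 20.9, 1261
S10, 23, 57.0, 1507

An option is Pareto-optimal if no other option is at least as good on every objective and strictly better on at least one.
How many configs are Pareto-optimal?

S1: dominated by S6 (storage 50≥47, write latency 23.6≤43.7, cost 842≤1437).
S2: dominated by S6 (storage 50≥49, write latency 23.6≤45.0, cost 842≤1839).
S3: not dominated (best write latency).
S4: dominated by S6 (storage 50≥8, write latency 23.6≤95.8, cost 842≤1011).
S5: dominated by S1 (storage 47≥5, write latency 43.7≤46.3, cost 1437≤1539).
S6: not dominated (best storage).
S7: dominated by S1 (storage 47≥25, write latency 43.7≤91.5, cost 1437≤1809).
S8: dominated by S6 (storage 50≥47, write latency 23.6≤68.9, cost 842≤1183).
S9: not dominated.
S10: dominated by S1 (storage 47≥23, write latency 43.7≤57.0, cost 1437≤1507).
Pareto-optimal: S3, S6, S9 → 3.

3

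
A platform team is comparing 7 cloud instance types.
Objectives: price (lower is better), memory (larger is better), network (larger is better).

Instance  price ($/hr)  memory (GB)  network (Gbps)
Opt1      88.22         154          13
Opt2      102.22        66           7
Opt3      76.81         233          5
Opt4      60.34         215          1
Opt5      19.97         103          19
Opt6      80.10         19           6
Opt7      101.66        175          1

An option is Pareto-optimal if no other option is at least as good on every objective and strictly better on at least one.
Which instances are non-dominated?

Opt1, Opt3, Opt4, Opt5

Opt1: not dominated.
Opt2: dominated by Opt1 (price 88.22≤102.22, memory 154≥66, network 13≥7).
Opt3: not dominated (best memory).
Opt4: not dominated.
Opt5: not dominated (best price).
Opt6: dominated by Opt5 (price 19.97≤80.10, memory 103≥19, network 19≥6).
Opt7: dominated by Opt3 (price 76.81≤101.66, memory 233≥175, network 5≥1).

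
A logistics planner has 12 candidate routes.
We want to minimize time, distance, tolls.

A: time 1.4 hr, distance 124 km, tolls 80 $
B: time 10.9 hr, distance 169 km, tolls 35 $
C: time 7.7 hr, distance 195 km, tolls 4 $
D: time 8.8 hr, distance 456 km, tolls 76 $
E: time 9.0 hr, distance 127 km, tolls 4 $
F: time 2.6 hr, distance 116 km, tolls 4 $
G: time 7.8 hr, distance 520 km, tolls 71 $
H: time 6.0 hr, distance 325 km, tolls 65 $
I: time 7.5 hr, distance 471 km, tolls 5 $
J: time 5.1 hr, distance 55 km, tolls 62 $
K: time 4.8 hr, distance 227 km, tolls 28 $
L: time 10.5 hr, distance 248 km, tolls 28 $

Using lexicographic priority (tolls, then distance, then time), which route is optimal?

F

First minimize tolls: best is 4, kept {C, E, F}.
Then minimize distance: best is 116, kept {F}.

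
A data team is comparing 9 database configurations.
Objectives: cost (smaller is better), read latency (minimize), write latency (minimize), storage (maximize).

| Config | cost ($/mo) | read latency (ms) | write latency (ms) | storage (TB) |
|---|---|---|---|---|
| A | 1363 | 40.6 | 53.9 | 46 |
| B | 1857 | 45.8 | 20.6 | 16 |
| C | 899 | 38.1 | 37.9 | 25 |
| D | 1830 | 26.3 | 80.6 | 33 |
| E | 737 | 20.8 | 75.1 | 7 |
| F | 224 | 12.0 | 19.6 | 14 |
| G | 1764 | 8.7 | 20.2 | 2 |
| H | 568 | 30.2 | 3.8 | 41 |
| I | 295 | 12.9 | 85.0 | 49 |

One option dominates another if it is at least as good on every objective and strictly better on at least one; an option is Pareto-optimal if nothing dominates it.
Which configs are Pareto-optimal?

A: not dominated.
B: dominated by H (cost 568≤1857, read latency 30.2≤45.8, write latency 3.8≤20.6, storage 41≥16).
C: dominated by H (cost 568≤899, read latency 30.2≤38.1, write latency 3.8≤37.9, storage 41≥25).
D: not dominated.
E: dominated by F (cost 224≤737, read latency 12.0≤20.8, write latency 19.6≤75.1, storage 14≥7).
F: not dominated (best cost).
G: not dominated (best read latency).
H: not dominated (best write latency).
I: not dominated (best storage).

A, D, F, G, H, I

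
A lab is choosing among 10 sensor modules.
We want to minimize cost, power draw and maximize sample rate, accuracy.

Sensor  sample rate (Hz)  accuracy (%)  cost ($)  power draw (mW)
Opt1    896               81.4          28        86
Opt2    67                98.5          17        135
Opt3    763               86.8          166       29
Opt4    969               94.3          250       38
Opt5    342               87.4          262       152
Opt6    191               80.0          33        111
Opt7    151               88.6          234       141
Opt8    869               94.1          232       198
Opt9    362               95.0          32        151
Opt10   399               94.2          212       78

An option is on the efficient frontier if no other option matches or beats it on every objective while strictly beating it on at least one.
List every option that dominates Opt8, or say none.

none

Opt1: worse on accuracy (81.4 vs 94.1).
Opt2: worse on sample rate (67 vs 869).
Opt3: worse on sample rate (763 vs 869).
Opt4: worse on cost (250 vs 232).
Opt5: worse on sample rate (342 vs 869).
Opt6: worse on sample rate (191 vs 869).
Opt7: worse on sample rate (151 vs 869).
Opt9: worse on sample rate (362 vs 869).
Opt10: worse on sample rate (399 vs 869).
No option dominates Opt8.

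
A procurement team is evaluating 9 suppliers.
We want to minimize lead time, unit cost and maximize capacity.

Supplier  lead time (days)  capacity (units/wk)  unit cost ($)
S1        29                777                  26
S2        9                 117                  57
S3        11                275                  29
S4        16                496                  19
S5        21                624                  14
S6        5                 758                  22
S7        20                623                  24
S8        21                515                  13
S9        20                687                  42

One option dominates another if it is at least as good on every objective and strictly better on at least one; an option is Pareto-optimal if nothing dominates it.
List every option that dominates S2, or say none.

S6: lead time 5≤9, capacity 758≥117, unit cost 22≤57 — dominates S2.
Others (S1, S3, S4, S5, S7, S8, S9) are each worse than S2 on at least one objective.

S6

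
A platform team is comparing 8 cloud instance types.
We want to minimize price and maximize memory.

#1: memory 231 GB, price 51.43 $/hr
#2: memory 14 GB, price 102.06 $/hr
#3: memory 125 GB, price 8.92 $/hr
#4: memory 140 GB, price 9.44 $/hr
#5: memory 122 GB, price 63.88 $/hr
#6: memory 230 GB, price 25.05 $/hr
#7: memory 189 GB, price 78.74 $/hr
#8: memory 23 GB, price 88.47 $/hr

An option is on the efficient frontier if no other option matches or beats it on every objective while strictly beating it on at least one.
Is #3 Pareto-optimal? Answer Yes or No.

#1: worse on price (51.43 vs 8.92).
#2: worse on memory (14 vs 125).
#4: worse on price (9.44 vs 8.92).
#5: worse on memory (122 vs 125).
#6: worse on price (25.05 vs 8.92).
#7: worse on price (78.74 vs 8.92).
#8: worse on memory (23 vs 125).
No option is at least as good as #3 on every objective and strictly better on one.

Yes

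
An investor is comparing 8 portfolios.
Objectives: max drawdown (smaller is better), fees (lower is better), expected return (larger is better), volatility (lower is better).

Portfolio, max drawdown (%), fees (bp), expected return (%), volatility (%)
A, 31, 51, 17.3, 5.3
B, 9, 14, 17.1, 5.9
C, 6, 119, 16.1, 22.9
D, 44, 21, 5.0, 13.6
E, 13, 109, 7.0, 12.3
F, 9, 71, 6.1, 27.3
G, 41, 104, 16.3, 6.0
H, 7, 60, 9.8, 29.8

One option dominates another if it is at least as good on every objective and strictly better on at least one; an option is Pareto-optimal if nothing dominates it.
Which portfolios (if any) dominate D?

B

B: max drawdown 9≤44, fees 14≤21, expected return 17.1≥5.0, volatility 5.9≤13.6 — dominates D.
Others (A, C, E, F, G, H) are each worse than D on at least one objective.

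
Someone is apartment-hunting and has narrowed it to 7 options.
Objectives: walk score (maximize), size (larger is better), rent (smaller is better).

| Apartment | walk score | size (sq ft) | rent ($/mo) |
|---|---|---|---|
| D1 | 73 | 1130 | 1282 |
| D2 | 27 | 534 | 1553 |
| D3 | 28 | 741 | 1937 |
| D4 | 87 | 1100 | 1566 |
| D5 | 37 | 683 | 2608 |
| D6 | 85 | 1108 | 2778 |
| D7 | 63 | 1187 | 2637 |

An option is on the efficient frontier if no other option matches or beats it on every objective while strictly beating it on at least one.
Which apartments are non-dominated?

D1, D4, D6, D7

D1: not dominated (best rent).
D2: dominated by D1 (walk score 73≥27, size 1130≥534, rent 1282≤1553).
D3: dominated by D1 (walk score 73≥28, size 1130≥741, rent 1282≤1937).
D4: not dominated (best walk score).
D5: dominated by D1 (walk score 73≥37, size 1130≥683, rent 1282≤2608).
D6: not dominated.
D7: not dominated (best size).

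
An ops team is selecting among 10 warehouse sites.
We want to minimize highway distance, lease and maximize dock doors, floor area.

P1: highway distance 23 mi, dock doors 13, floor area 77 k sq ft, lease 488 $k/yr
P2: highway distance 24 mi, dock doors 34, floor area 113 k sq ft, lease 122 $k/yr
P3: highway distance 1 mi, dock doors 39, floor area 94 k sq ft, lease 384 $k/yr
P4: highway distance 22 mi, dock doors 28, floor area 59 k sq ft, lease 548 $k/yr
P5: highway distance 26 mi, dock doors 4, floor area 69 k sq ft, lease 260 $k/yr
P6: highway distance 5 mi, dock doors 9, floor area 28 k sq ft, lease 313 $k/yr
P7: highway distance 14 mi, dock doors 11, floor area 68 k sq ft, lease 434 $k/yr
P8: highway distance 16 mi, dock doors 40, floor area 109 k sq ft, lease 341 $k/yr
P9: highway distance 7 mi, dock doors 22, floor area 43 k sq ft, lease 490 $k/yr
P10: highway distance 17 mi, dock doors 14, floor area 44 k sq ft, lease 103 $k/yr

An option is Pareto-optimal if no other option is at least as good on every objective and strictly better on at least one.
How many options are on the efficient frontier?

P1: dominated by P3 (highway distance 1≤23, dock doors 39≥13, floor area 94≥77, lease 384≤488).
P2: not dominated (best floor area).
P3: not dominated (best highway distance).
P4: dominated by P3 (highway distance 1≤22, dock doors 39≥28, floor area 94≥59, lease 384≤548).
P5: dominated by P2 (highway distance 24≤26, dock doors 34≥4, floor area 113≥69, lease 122≤260).
P6: not dominated.
P7: dominated by P3 (highway distance 1≤14, dock doors 39≥11, floor area 94≥68, lease 384≤434).
P8: not dominated (best dock doors).
P9: dominated by P3 (highway distance 1≤7, dock doors 39≥22, floor area 94≥43, lease 384≤490).
P10: not dominated (best lease).
Pareto-optimal: P2, P3, P6, P8, P10 → 5.

5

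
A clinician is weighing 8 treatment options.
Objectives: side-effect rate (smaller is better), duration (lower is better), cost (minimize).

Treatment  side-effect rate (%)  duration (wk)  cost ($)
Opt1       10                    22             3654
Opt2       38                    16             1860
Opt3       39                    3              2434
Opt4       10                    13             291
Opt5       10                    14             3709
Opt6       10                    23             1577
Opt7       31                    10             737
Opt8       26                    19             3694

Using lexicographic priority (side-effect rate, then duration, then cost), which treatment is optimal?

First minimize side-effect rate: best is 10, kept {Opt1, Opt4, Opt5, Opt6}.
Then minimize duration: best is 13, kept {Opt4}.

Opt4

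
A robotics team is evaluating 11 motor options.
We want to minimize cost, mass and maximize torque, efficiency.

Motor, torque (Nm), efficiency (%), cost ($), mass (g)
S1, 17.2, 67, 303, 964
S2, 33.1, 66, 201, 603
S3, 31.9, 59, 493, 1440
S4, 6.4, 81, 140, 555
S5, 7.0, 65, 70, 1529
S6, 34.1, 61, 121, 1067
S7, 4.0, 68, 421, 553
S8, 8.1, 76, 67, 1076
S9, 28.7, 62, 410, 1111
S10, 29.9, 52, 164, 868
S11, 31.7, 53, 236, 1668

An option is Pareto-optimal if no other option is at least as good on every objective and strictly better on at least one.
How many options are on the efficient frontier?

S1: not dominated.
S2: not dominated.
S3: dominated by S2 (torque 33.1≥31.9, efficiency 66≥59, cost 201≤493, mass 603≤1440).
S4: not dominated (best efficiency).
S5: dominated by S8 (torque 8.1≥7.0, efficiency 76≥65, cost 67≤70, mass 1076≤1529).
S6: not dominated (best torque).
S7: not dominated (best mass).
S8: not dominated (best cost).
S9: dominated by S2 (torque 33.1≥28.7, efficiency 66≥62, cost 201≤410, mass 603≤1111).
S10: not dominated.
S11: dominated by S2 (torque 33.1≥31.7, efficiency 66≥53, cost 201≤236, mass 603≤1668).
Pareto-optimal: S1, S2, S4, S6, S7, S8, S10 → 7.

7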